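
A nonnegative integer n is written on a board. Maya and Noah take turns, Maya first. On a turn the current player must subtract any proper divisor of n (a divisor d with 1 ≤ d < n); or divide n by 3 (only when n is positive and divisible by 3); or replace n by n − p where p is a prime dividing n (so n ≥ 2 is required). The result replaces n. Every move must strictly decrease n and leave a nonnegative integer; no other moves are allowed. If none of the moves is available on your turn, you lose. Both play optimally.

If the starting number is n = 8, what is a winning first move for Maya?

Move to 4.

Classify positions by backward induction: terminal positions (no move available) are L. From any other position, the mover wins iff some move reaches an L.
n=0: no move → L
n=1: no move → L
n=2: W (go to 0, an L position)
n=3: W (go to 0, an L position)
n=4: L (options 2(W), 3(W) are all W)
n=5: W (go to 0, an L position)
n=6: W (go to 4, an L position)
n=7: W (go to 0, an L position)
n=8: W (go to 4, an L position)
From 8, the L positions reachable in one move are: 4.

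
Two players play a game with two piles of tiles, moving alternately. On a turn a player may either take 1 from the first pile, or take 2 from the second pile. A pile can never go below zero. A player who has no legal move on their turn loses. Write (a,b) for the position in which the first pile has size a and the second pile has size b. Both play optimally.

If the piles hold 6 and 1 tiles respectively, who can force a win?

Compute win/loss labels from the base case upward. A position with no move is L. Any other position is W if it can reach an L in one move, else L.
No move ever increases a pile, so every position that can arise here has a ≤ 6 and b ≤ 1; it is enough to label the cells with 0 ≤ a ≤ 6 and 0 ≤ b ≤ 1.
Every move lowers a or b (never raises either), so fill the grid row by row in increasing a, and left to right within a row: each cell's successors are then already labelled.
      b=0  b=1
a=0:    L    L
a=1:    W    W
a=2:    L    L
a=3:    W    W
a=4:    L    L
a=5:    W    W
a=6:    L    L
Cells with no legal move (terminal, hence L): (0,0), (0,1).
The remaining L cells, each justified by listing all of its moves:
(2,0): L (sole option (1,0)(W) is W)
(2,1): L (sole option (1,1)(W) is W)
(4,0): L (sole option (3,0)(W) is W)
(4,1): L (sole option (3,1)(W) is W)
(6,0): L (sole option (5,0)(W) is W)
(6,1): L (sole option (5,1)(W) is W)
Every other cell has at least one move into one of the L cells above, so it is W.
Every move from (6,1) reaches a W position, so the mover loses.

The second player wins.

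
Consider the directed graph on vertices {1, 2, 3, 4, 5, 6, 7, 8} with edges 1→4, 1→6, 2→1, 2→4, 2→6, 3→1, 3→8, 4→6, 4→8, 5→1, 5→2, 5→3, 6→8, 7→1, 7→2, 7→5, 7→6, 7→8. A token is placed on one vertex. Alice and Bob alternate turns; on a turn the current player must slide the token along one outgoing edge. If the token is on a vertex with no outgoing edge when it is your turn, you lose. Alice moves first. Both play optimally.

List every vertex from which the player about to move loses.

Compute win/loss labels from the base case upward. A position with no move is L. Any other position is W if it can reach an L in one move, else L.
Every edge goes from a vertex to one that appears earlier in the order 8, 6, 4, 1, 3, 2, 5, 7, so processing vertices in that order labels each vertex after all of its successors.
8: no outgoing edge → L
6: reaches L-position 8 → W
4: reaches L-position 8 → W
1: only reaches 4(W), 6(W), all W → L
3: reaches L-position 1 → W
2: reaches L-position 1 → W
5: reaches L-position 1 → W
7: reaches L-position 1 → W
The losing starting vertices are exactly the entries labelled L in this table (2 of them).

1, 8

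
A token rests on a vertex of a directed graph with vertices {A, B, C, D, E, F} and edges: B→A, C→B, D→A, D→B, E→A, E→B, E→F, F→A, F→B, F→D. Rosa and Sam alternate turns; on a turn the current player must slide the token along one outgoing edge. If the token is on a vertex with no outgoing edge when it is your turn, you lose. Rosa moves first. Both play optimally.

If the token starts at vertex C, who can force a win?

Sam wins.

Positions with no move are L. A position that does have a move is losing for the player to move precisely when every available move leads to a winning position for the opponent. Fill in the labels:
Every edge goes from a vertex to one that appears earlier in the order A, B, D, F, E, C, so processing vertices in that order labels each vertex after all of its successors.
A: no outgoing edge → L
B: reaches L-position A → W
D: reaches L-position A → W
F: reaches L-position A → W
E: reaches L-position A → W
C: only reaches B(W), which is W → L
Every move from C reaches a W position, so the mover loses.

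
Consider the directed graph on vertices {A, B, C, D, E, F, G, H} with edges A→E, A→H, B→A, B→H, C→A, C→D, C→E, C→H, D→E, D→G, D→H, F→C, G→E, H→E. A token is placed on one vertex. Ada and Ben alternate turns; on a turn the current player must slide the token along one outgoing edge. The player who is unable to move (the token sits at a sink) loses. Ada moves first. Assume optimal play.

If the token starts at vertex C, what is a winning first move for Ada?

Classify positions by backward induction: terminal positions (no move available) are L. From any other position, the mover wins iff some move reaches an L.
Every edge goes from a vertex to one that appears earlier in the order E, H, A, G, D, B, C, F, so processing vertices in that order labels each vertex after all of its successors.
E: no outgoing edge → L
H: W (go to E, an L position)
A: W (go to E, an L position)
G: W (go to E, an L position)
D: W (go to E, an L position)
B: L (options A(W), H(W) are all W)
C: W (go to E, an L position)
F: L (sole option C(W) is W)
From C, the L positions reachable in one move are: E.

Move to E.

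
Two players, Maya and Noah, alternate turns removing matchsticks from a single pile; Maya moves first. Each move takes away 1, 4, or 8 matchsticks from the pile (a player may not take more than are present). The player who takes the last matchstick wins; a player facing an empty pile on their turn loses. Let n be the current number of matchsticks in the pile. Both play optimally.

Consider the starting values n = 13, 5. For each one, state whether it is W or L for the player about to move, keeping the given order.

Work bottom-up. With no move the player to move loses. Otherwise the position is W if at least one move leads to an L position for the opponent, and L if every move leads to a W.
n=0: no move → L
n=1: →0(L), so W
n=2: →1(W) only, which is W, so L
n=3: →2(L), so W
n=4: →0(L), so W
n=5: →4(W), 1(W) — all W, so L
n=6: →5(L), so W
n=7: →6(W), 3(W) — all W, so L
n=8: →7(L), so W
n=9: →5(L), so W
n=10: →2(L), so W
n=11: →7(L), so W
n=12: →11(W), 8(W), 4(W) — all W, so L
n=13: →12(L), so W

13: W, 5: L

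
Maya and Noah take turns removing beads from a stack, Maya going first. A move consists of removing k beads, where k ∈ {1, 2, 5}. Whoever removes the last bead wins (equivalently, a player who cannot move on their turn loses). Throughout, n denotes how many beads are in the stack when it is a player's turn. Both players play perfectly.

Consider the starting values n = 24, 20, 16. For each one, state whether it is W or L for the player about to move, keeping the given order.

Work bottom-up. With no move the player to move loses. Otherwise the position is W if at least one move leads to an L position for the opponent, and L if every move leads to a W.
n=0: no move → L
n=1: W (go to 0, an L position)
n=2: W (go to 0, an L position)
n=3: L (options 2(W), 1(W) are all W)
n=4: W (go to 3, an L position)
n=5: W (go to 3, an L position)
n=6: L (options 5(W), 4(W), 1(W) are all W)
n=7: W (go to 6, an L position)
n=8: W (go to 6, an L position)
n=9: L (options 8(W), 7(W), 4(W) are all W)
n=10: W (go to 9, an L position)
n=11: W (go to 9, an L position)
n=12: L (options 11(W), 10(W), 7(W) are all W)
n=13: W (go to 12, an L position)
n=14: W (go to 12, an L position)
n=15: L (options 14(W), 13(W), 10(W) are all W)
n=16: W (go to 15, an L position)
n=17: W (go to 15, an L position)
n=18: L (options 17(W), 16(W), 13(W) are all W)
n=19: W (go to 18, an L position)
n=20: W (go to 18, an L position)
n=21: L (options 20(W), 19(W), 16(W) are all W)
n=22: W (go to 21, an L position)
n=23: W (go to 21, an L position)
n=24: L (options 23(W), 22(W), 19(W) are all W)

24: L, 20: W, 16: W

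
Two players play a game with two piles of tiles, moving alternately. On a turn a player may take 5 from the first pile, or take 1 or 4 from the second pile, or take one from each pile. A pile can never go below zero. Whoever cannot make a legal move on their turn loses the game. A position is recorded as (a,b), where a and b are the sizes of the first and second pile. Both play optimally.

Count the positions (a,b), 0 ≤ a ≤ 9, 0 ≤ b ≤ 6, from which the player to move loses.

Positions with no move are L. A position that does have a move is losing for the player to move precisely when every available move leads to a winning position for the opponent. Fill in the labels:
Every move lowers a or b (never raises either), so fill the grid row by row in increasing a, and left to right within a row: each cell's successors are then already labelled.
      b=0  b=1  b=2  b=3  b=4  b=5  b=6
a=0:    L    W    L    W    W    L    W
a=1:    L    W    L    W    W    L    W
a=2:    L    W    L    W    W    L    W
a=3:    L    W    L    W    W    L    W
a=4:    L    W    L    W    W    L    W
a=5:    W    W    W    W    L    W    W
a=6:    W    L    W    L    W    W    L
a=7:    W    L    W    L    W    W    L
a=8:    W    L    W    L    W    W    L
a=9:    W    L    W    L    W    W    L
Cells with no legal move (terminal, hence L): (0,0), (1,0), (2,0), (3,0), (4,0).
The remaining L cells, each justified by listing all of its moves:
(0,2): the only move is to (0,1)(W), a W ⇒ L
(0,5): moves to (0,4)(W), (0,1)(W); every one is W ⇒ L
(1,2): moves to (1,1)(W), (0,1)(W); every one is W ⇒ L
(1,5): moves to (1,4)(W), (1,1)(W), (0,4)(W); every one is W ⇒ L
(2,2): moves to (2,1)(W), (1,1)(W); every one is W ⇒ L
(2,5): moves to (2,4)(W), (2,1)(W), (1,4)(W); every one is W ⇒ L
(3,2): moves to (3,1)(W), (2,1)(W); every one is W ⇒ L
(3,5): moves to (3,4)(W), (3,1)(W), (2,4)(W); every one is W ⇒ L
(4,2): moves to (4,1)(W), (3,1)(W); every one is W ⇒ L
(4,5): moves to (4,4)(W), (4,1)(W), (3,4)(W); every one is W ⇒ L
(5,4): moves to (0,4)(W), (5,3)(W), (5,0)(W), (4,3)(W); every one is W ⇒ L
(6,1): moves to (1,1)(W), (6,0)(W), (5,0)(W); every one is W ⇒ L
(6,3): moves to (1,3)(W), (6,2)(W), (5,2)(W); every one is W ⇒ L
(6,6): moves to (1,6)(W), (6,5)(W), (6,2)(W), (5,5)(W); every one is W ⇒ L
(7,1): moves to (2,1)(W), (7,0)(W), (6,0)(W); every one is W ⇒ L
(7,3): moves to (2,3)(W), (7,2)(W), (6,2)(W); every one is W ⇒ L
(7,6): moves to (2,6)(W), (7,5)(W), (7,2)(W), (6,5)(W); every one is W ⇒ L
(8,1): moves to (3,1)(W), (8,0)(W), (7,0)(W); every one is W ⇒ L
(8,3): moves to (3,3)(W), (8,2)(W), (7,2)(W); every one is W ⇒ L
(8,6): moves to (3,6)(W), (8,5)(W), (8,2)(W), (7,5)(W); every one is W ⇒ L
(9,1): moves to (4,1)(W), (9,0)(W), (8,0)(W); every one is W ⇒ L
(9,3): moves to (4,3)(W), (9,2)(W), (8,2)(W); every one is W ⇒ L
(9,6): moves to (4,6)(W), (9,5)(W), (9,2)(W), (8,5)(W); every one is W ⇒ L
Every other cell has at least one move into one of the L cells above, so it is W.
L cells per row: a=0: 3, a=1: 3, a=2: 3, a=3: 3, a=4: 3, a=5: 1, a=6: 3, a=7: 3, a=8: 3, a=9: 3; total 28.

28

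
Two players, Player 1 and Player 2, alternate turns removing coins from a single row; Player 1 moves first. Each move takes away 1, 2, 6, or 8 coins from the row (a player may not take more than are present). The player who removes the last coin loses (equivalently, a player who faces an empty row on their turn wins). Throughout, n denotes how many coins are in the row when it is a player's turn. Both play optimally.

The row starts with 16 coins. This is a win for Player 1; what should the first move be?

Remove 1, leaving 15.

Compute win/loss labels from the base case upward. A position with no move is W. Any other position is W if it can reach an L in one move, else L.
n=0: no move; the opponent has just taken the last coin and therefore loses → W
n=1: L (sole option 0(W) is W)
n=2: W (go to 1, an L position)
n=3: W (go to 1, an L position)
n=4: L (options 3(W), 2(W) are all W)
n=5: W (go to 4, an L position)
n=6: W (go to 4, an L position)
n=7: W (go to 1, an L position)
n=8: L (options 7(W), 6(W), 2(W), 0(W) are all W)
n=9: W (go to 8, an L position)
n=10: W (go to 8, an L position)
n=11: L (options 10(W), 9(W), 5(W), 3(W) are all W)
n=12: W (go to 11, an L position)
n=13: W (go to 11, an L position)
n=14: W (go to 8, an L position)
n=15: L (options 14(W), 13(W), 9(W), 7(W) are all W)
n=16: W (go to 15, an L position)
From 16, the L positions reachable in one move are: 15, 8. Any move reaching one of these is winning.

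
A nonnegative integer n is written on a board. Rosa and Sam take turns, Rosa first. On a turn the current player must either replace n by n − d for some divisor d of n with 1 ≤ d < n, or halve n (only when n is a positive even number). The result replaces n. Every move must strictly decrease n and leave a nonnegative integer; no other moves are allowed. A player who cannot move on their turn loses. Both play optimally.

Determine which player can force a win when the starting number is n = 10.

Use the standard recursion: the mover loses at a terminal position; elsewhere, the mover wins exactly when some move hands the opponent an L position.
n=0: no move → L
n=1: no move → L
n=2: W (go to 1, an L position)
n=3: L (sole option 2(W) is W)
n=4: W (go to 3, an L position)
n=5: L (sole option 4(W) is W)
n=6: W (go to 3, an L position)
n=7: L (sole option 6(W) is W)
n=8: W (go to 7, an L position)
n=9: L (options 6(W), 8(W) are all W)
n=10: W (go to 5, an L position)
The starting position 10 is W: Rosa should move to 5, handing over an L position.

Rosa wins.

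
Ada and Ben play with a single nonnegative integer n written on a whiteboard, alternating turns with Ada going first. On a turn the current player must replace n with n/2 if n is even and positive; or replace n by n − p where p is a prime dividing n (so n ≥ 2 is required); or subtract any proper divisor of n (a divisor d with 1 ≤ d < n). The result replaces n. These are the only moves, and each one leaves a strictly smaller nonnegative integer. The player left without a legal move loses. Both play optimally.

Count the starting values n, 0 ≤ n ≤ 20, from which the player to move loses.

Work bottom-up. With no move the player to move loses. Otherwise the position is W if at least one move leads to an L position for the opponent, and L if every move leads to a W.
n=0: no move → L
n=1: no move → L
n=2: reaches L-position 0 → W
n=3: reaches L-position 0 → W
n=4: only reaches 2(W), 3(W), all W → L
n=5: reaches L-position 0 → W
n=6: reaches L-position 4 → W
n=7: reaches L-position 0 → W
n=8: reaches L-position 4 → W
n=9: only reaches 6(W), 8(W), all W → L
n=10: reaches L-position 9 → W
n=11: reaches L-position 0 → W
n=12: reaches L-position 9 → W
n=13: reaches L-position 0 → W
n=14: only reaches 7(W), 12(W), 13(W), all W → L
n=15: reaches L-position 14 → W
n=16: reaches L-position 14 → W
n=17: reaches L-position 0 → W
n=18: reaches L-position 9 → W
n=19: reaches L-position 0 → W
n=20: only reaches 10(W), 15(W), 16(W), 18(W), 19(W), all W → L
L entries with 0 ≤ n ≤ 20: n = 0, 1, 4, 9, 14, 20; that makes 6.

6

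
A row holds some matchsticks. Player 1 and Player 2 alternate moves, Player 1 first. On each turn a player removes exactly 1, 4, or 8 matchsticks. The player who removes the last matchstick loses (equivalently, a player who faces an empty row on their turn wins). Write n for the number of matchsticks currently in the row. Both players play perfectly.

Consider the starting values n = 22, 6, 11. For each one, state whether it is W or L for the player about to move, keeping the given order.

Compute win/loss labels from the base case upward. A position with no move is W. Any other position is W if it can reach an L in one move, else L.
n=0: no move; the opponent has just taken the last matchstick and therefore loses → W
n=1: →0(W) only, which is W, so L
n=2: →1(L), so W
n=3: →2(W) only, which is W, so L
n=4: →3(L), so W
n=5: →1(L), so W
n=6: →5(W), 2(W) — all W, so L
n=7: →6(L), so W
n=8: →7(W), 4(W), 0(W) — all W, so L
n=9: →8(L), so W
n=10: →6(L), so W
n=11: →3(L), so W
n=12: →8(L), so W
n=13: →12(W), 9(W), 5(W) — all W, so L
n=14: →13(L), so W
n=15: →14(W), 11(W), 7(W) — all W, so L
n=16: →15(L), so W
n=17: →13(L), so W
n=18: →17(W), 14(W), 10(W) — all W, so L
n=19: →18(L), so W
n=20: →19(W), 16(W), 12(W) — all W, so L
n=21: →20(L), so W
n=22: →18(L), so W

22: W, 6: L, 11: W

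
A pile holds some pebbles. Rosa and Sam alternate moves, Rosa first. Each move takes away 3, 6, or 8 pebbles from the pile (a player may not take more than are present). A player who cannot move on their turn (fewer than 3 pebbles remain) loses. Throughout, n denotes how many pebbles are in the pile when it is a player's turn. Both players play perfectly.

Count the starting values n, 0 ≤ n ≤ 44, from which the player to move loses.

Compute win/loss labels from the base case upward. A position with no move is L. Any other position is W if it can reach an L in one move, else L.
n=0: no move → L
n=1: no move → L
n=2: no move → L
n=3: →0(L), so W
n=4: →1(L), so W
n=5: →2(L), so W
n=6: →0(L), so W
n=7: →1(L), so W
n=8: →2(L), so W
n=9: →1(L), so W
n=10: →2(L), so W
n=11: →8(W), 5(W), 3(W) — all W, so L
n=12: →9(W), 6(W), 4(W) — all W, so L
n=13: →10(W), 7(W), 5(W) — all W, so L
n=14: →11(L), so W
n=15: →12(L), so W
n=16: →13(L), so W
n=17: →11(L), so W
n=18: →12(L), so W
n=19: →13(L), so W
n=20: →12(L), so W
n=21: →13(L), so W
n=22: →19(W), 16(W), 14(W) — all W, so L
n=23: →20(W), 17(W), 15(W) — all W, so L
n=24: →21(W), 18(W), 16(W) — all W, so L
n=25: →22(L), so W
n=26: →23(L), so W
n=27: →24(L), so W
n=28: →22(L), so W
n=29: →23(L), so W
n=30: →24(L), so W
n=31: →23(L), so W
n=32: →24(L), so W
n=33: →30(W), 27(W), 25(W) — all W, so L
n=34: →31(W), 28(W), 26(W) — all W, so L
n=35: →32(W), 29(W), 27(W) — all W, so L
n=36: →33(L), so W
n=37: →34(L), so W
n=38: →35(L), so W
n=39: →33(L), so W
n=40: →34(L), so W
n=41: →35(L), so W
n=42: →34(L), so W
n=43: →35(L), so W
n=44: →41(W), 38(W), 36(W) — all W, so L
L entries with 0 ≤ n ≤ 44: n = 0, 1, 2, 11, 12, 13, 22, 23, 24, 33, 34, 35, 44; that makes 13.

13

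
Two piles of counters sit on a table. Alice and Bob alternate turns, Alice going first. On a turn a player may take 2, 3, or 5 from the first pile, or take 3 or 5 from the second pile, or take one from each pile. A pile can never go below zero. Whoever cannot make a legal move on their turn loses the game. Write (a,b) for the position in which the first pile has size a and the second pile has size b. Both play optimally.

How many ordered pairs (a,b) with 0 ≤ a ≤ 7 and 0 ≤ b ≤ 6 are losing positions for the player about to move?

Compute win/loss labels from the base case upward. A position with no move is L. Any other position is W if it can reach an L in one move, else L.
Every move lowers a or b (never raises either), so fill the grid row by row in increasing a, and left to right within a row: each cell's successors are then already labelled.
      b=0  b=1  b=2  b=3  b=4  b=5  b=6
a=0:    L    L    L    W    W    W    W
a=1:    L    W    W    W    L    W    L
a=2:    W    W    W    L    L    W    W
a=3:    W    W    W    L    W    W    W
a=4:    W    L    L    W    W    W    W
a=5:    W    W    W    W    W    L    L
a=6:    W    W    W    W    W    L    W
a=7:    L    W    W    W    W    W    W
Cells with no legal move (terminal, hence L): (0,0), (0,1), (0,2), (1,0).
The remaining L cells, each justified by listing all of its moves:
(1,4): L (options (1,1)(W), (0,3)(W) are all W)
(1,6): L (options (1,3)(W), (1,1)(W), (0,5)(W) are all W)
(2,3): L (options (0,3)(W), (2,0)(W), (1,2)(W) are all W)
(2,4): L (options (0,4)(W), (2,1)(W), (1,3)(W) are all W)
(3,3): L (options (1,3)(W), (0,3)(W), (3,0)(W), (2,2)(W) are all W)
(4,1): L (options (2,1)(W), (1,1)(W), (3,0)(W) are all W)
(4,2): L (options (2,2)(W), (1,2)(W), (3,1)(W) are all W)
(5,5): L (options (3,5)(W), (2,5)(W), (0,5)(W), (5,2)(W), (5,0)(W), (4,4)(W) are all W)
(5,6): L (options (3,6)(W), (2,6)(W), (0,6)(W), (5,3)(W), (5,1)(W), (4,5)(W) are all W)
(6,5): L (options (4,5)(W), (3,5)(W), (1,5)(W), (6,2)(W), (6,0)(W), (5,4)(W) are all W)
(7,0): L (options (5,0)(W), (4,0)(W), (2,0)(W) are all W)
Every other cell has at least one move into one of the L cells above, so it is W.
L cells per row: a=0: 3, a=1: 3, a=2: 2, a=3: 1, a=4: 2, a=5: 2, a=6: 1, a=7: 1; total 15.

15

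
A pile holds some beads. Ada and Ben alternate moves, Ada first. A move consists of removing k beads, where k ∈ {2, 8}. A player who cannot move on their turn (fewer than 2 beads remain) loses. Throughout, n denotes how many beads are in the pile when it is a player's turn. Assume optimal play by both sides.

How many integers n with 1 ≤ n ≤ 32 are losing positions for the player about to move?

Positions with no move are L. A position that does have a move is losing for the player to move precisely when every available move leads to a winning position for the opponent. Fill in the labels:
n=0: no move → L
n=1: no move → L
n=2: W (go to 0, an L position)
n=3: W (go to 1, an L position)
n=4: L (sole option 2(W) is W)
n=5: L (sole option 3(W) is W)
n=6: W (go to 4, an L position)
n=7: W (go to 5, an L position)
n=8: W (go to 0, an L position)
n=9: W (go to 1, an L position)
n=10: L (options 8(W), 2(W) are all W)
n=11: L (options 9(W), 3(W) are all W)
n=12: W (go to 10, an L position)
n=13: W (go to 11, an L position)
n=14: L (options 12(W), 6(W) are all W)
n=15: L (options 13(W), 7(W) are all W)
n=16: W (go to 14, an L position)
n=17: W (go to 15, an L position)
n=18: W (go to 10, an L position)
n=19: W (go to 11, an L position)
n=20: L (options 18(W), 12(W) are all W)
n=21: L (options 19(W), 13(W) are all W)
n=22: W (go to 20, an L position)
n=23: W (go to 21, an L position)
n=24: L (options 22(W), 16(W) are all W)
n=25: L (options 23(W), 17(W) are all W)
n=26: W (go to 24, an L position)
n=27: W (go to 25, an L position)
n=28: W (go to 20, an L position)
n=29: W (go to 21, an L position)
n=30: L (options 28(W), 22(W) are all W)
n=31: L (options 29(W), 23(W) are all W)
n=32: W (go to 30, an L position)
L entries with 1 ≤ n ≤ 32 (n=0 is outside the asked range and is not counted): n = 1, 4, 5, 10, 11, 14, 15, 20, 21, 24, 25, 30, 31; that makes 13.

13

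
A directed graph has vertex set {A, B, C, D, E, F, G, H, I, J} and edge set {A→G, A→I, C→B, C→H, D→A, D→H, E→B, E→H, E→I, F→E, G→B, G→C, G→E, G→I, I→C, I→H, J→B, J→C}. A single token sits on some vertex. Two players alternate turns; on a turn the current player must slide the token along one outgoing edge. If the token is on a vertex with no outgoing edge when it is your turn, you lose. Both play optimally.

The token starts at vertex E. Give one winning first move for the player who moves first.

Work bottom-up. With no move the player to move loses. Otherwise the position is W if at least one move leads to an L position for the opponent, and L if every move leads to a W.
Every edge goes from a vertex to one that appears earlier in the order B, H, C, I, E, G, F, J, A, D, so processing vertices in that order labels each vertex after all of its successors.
B: no outgoing edge → L
H: no outgoing edge → L
C: reaches L-position H → W
I: reaches L-position H → W
E: reaches L-position H → W
G: reaches L-position B → W
F: only reaches E(W), which is W → L
J: reaches L-position B → W
A: only reaches G(W), I(W), all W → L
D: reaches L-position A → W
From E, the L positions reachable in one move are: H, B. Any move reaching one of these is winning.

Move to H.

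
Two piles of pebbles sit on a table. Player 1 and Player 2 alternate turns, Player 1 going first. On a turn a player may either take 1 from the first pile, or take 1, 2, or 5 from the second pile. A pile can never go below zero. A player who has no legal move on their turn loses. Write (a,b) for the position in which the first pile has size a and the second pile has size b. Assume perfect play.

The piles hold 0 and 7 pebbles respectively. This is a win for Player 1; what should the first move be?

Classify positions by backward induction: terminal positions (no move available) are L. From any other position, the mover wins iff some move reaches an L.
No move ever increases a pile, so every position that can arise here has a ≤ 0 and b ≤ 7; it is enough to label the cells with 0 ≤ a ≤ 0 and 0 ≤ b ≤ 7.
Every move lowers a or b (never raises either), so fill the grid row by row in increasing a, and left to right within a row: each cell's successors are then already labelled.
      b=0  b=1  b=2  b=3  b=4  b=5  b=6  b=7
a=0:    L    W    W    L    W    W    L    W
Cells with no legal move (terminal, hence L): (0,0).
The remaining L cells, each justified by listing all of its moves:
(0,3): only reaches (0,2)(W), (0,1)(W), all W → L
(0,6): only reaches (0,5)(W), (0,4)(W), (0,1)(W), all W → L
Every other cell has at least one move into one of the L cells above, so it is W.
From (0,7), the L positions reachable in one move are: (0,6).

Move to (0,6).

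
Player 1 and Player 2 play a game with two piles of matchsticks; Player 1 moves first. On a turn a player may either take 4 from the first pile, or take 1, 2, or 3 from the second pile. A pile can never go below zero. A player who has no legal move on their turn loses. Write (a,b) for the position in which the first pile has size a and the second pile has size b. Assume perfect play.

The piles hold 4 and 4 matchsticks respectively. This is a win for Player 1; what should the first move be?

Use the standard recursion: the mover loses at a terminal position; elsewhere, the mover wins exactly when some move hands the opponent an L position.
No move ever increases a pile, so every position that can arise here has a ≤ 4 and b ≤ 4; it is enough to label the cells with 0 ≤ a ≤ 4 and 0 ≤ b ≤ 4.
Every move lowers a or b (never raises either), so fill the grid row by row in increasing a, and left to right within a row: each cell's successors are then already labelled.
      b=0  b=1  b=2  b=3  b=4
a=0:    L    W    W    W    L
a=1:    L    W    W    W    L
a=2:    L    W    W    W    L
a=3:    L    W    W    W    L
a=4:    W    L    W    W    W
Cells with no legal move (terminal, hence L): (0,0), (1,0), (2,0), (3,0).
The remaining L cells, each justified by listing all of its moves:
(0,4): →(0,3)(W), (0,2)(W), (0,1)(W) — all W, so L
(1,4): →(1,3)(W), (1,2)(W), (1,1)(W) — all W, so L
(2,4): →(2,3)(W), (2,2)(W), (2,1)(W) — all W, so L
(3,4): →(3,3)(W), (3,2)(W), (3,1)(W) — all W, so L
(4,1): →(0,1)(W), (4,0)(W) — all W, so L
Every other cell has at least one move into one of the L cells above, so it is W.
From (4,4), the L positions reachable in one move are: (0,4), (4,1). Any move reaching one of these is winning.

Move to (0,4).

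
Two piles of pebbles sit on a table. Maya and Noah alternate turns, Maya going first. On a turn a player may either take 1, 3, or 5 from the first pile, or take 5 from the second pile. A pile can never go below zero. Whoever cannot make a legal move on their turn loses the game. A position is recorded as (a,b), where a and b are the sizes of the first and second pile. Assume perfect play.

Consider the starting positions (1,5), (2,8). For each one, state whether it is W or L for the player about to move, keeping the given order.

(1,5): L, (2,8): W

Positions with no move are L. A position that does have a move is losing for the player to move precisely when every available move leads to a winning position for the opponent. Fill in the labels:
No move ever increases a pile, so every position that can arise here has a ≤ 2 and b ≤ 8; it is enough to label the cells with 0 ≤ a ≤ 2 and 0 ≤ b ≤ 8.
Every move lowers a or b (never raises either), so fill the grid row by row in increasing a, and left to right within a row: each cell's successors are then already labelled.
      b=0  b=1  b=2  b=3  b=4  b=5  b=6  b=7  b=8
a=0:    L    L    L    L    L    W    W    W    W
a=1:    W    W    W    W    W    L    L    L    L
a=2:    L    L    L    L    L    W    W    W    W
Cells with no legal move (terminal, hence L): (0,0), (0,1), (0,2), (0,3), (0,4).
The remaining L cells, each justified by listing all of its moves:
(1,5): only reaches (0,5)(W), (1,0)(W), all W → L
(1,6): only reaches (0,6)(W), (1,1)(W), all W → L
(1,7): only reaches (0,7)(W), (1,2)(W), all W → L
(1,8): only reaches (0,8)(W), (1,3)(W), all W → L
(2,0): only reaches (1,0)(W), which is W → L
(2,1): only reaches (1,1)(W), which is W → L
(2,2): only reaches (1,2)(W), which is W → L
(2,3): only reaches (1,3)(W), which is W → L
(2,4): only reaches (1,4)(W), which is W → L
Every other cell has at least one move into one of the L cells above, so it is W.
(1,5): one of the L cells justified above, so L
(2,8): the move to (1,8) reaches an L cell, so W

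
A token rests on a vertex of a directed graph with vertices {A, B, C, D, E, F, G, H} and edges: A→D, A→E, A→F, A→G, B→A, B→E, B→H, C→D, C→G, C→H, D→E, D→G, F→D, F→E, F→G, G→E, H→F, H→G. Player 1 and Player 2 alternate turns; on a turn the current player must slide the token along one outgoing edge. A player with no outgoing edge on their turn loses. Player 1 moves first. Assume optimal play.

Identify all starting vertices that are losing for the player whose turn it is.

Compute win/loss labels from the base case upward. A position with no move is L. Any other position is W if it can reach an L in one move, else L.
Every edge goes from a vertex to one that appears earlier in the order E, G, D, F, H, A, C, B, so processing vertices in that order labels each vertex after all of its successors.
E: no outgoing edge → L
G: reaches L-position E → W
D: reaches L-position E → W
F: reaches L-position E → W
H: only reaches F(W), G(W), all W → L
A: reaches L-position E → W
C: reaches L-position H → W
B: reaches L-position H → W
Reading off the rows marked L gives the requested list; there are 2 such vertices.

E, H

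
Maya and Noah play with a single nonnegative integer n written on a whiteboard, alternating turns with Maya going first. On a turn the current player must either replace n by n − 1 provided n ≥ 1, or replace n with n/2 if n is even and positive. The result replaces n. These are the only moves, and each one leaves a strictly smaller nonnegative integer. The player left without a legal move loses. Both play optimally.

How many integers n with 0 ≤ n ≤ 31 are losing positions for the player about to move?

16

Label each position W (a win for the player to move) or L (a loss). A position with no legal move is L; any other position is W exactly when some move reaches an L, and L when every move reaches a W.
n=0: no move → L
n=1: can move to 0, which is L ⇒ W
n=2: the only move is to 1(W), a W ⇒ L
n=3: can move to 2, which is L ⇒ W
n=4: can move to 2, which is L ⇒ W
n=5: the only move is to 4(W), a W ⇒ L
n=6: can move to 5, which is L ⇒ W
n=7: the only move is to 6(W), a W ⇒ L
n=8: can move to 7, which is L ⇒ W
n=9: the only move is to 8(W), a W ⇒ L
n=10: can move to 5, which is L ⇒ W
n=11: the only move is to 10(W), a W ⇒ L
n=12: can move to 11, which is L ⇒ W
n=13: the only move is to 12(W), a W ⇒ L
n=14: can move to 7, which is L ⇒ W
n=15: the only move is to 14(W), a W ⇒ L
n=16: can move to 15, which is L ⇒ W
n=17: the only move is to 16(W), a W ⇒ L
n=18: can move to 9, which is L ⇒ W
n=19: the only move is to 18(W), a W ⇒ L
n=20: can move to 19, which is L ⇒ W
n=21: the only move is to 20(W), a W ⇒ L
n=22: can move to 11, which is L ⇒ W
n=23: the only move is to 22(W), a W ⇒ L
n=24: can move to 23, which is L ⇒ W
n=25: the only move is to 24(W), a W ⇒ L
n=26: can move to 13, which is L ⇒ W
n=27: the only move is to 26(W), a W ⇒ L
n=28: can move to 27, which is L ⇒ W
n=29: the only move is to 28(W), a W ⇒ L
n=30: can move to 15, which is L ⇒ W
n=31: the only move is to 30(W), a W ⇒ L
L entries with 0 ≤ n ≤ 31: n = 0, 2, 5, 7, 9, 11, 13, 15, 17, 19, 21, 23, 25, 27, 29, 31; that makes 16.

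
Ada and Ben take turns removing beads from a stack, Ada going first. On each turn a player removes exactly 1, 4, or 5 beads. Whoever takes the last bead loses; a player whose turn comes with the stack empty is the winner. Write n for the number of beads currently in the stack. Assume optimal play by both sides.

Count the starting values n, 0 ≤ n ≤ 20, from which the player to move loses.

Classify positions by backward induction: terminal positions (no move available) are W. From any other position, the mover wins iff some move reaches an L.
n=0: no move; the opponent has just taken the last bead and therefore loses → W
n=1: only reaches 0(W), which is W → L
n=2: reaches L-position 1 → W
n=3: only reaches 2(W), which is W → L
n=4: reaches L-position 3 → W
n=5: reaches L-position 1 → W
n=6: reaches L-position 1 → W
n=7: reaches L-position 3 → W
n=8: reaches L-position 3 → W
n=9: only reaches 8(W), 5(W), 4(W), all W → L
n=10: reaches L-position 9 → W
n=11: only reaches 10(W), 7(W), 6(W), all W → L
n=12: reaches L-position 11 → W
n=13: reaches L-position 9 → W
n=14: reaches L-position 9 → W
n=15: reaches L-position 11 → W
n=16: reaches L-position 11 → W
n=17: only reaches 16(W), 13(W), 12(W), all W → L
n=18: reaches L-position 17 → W
n=19: only reaches 18(W), 15(W), 14(W), all W → L
n=20: reaches L-position 19 → W
L entries with 0 ≤ n ≤ 20: n = 1, 3, 9, 11, 17, 19; that makes 6.

6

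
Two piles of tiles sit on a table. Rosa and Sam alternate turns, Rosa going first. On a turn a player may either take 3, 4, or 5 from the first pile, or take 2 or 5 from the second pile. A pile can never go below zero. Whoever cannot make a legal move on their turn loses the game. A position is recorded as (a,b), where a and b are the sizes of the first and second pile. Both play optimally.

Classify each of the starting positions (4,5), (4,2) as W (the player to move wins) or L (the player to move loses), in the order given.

Compute win/loss labels from the base case upward. A position with no move is L. Any other position is W if it can reach an L in one move, else L.
No move ever increases a pile, so every position that can arise here has a ≤ 4 and b ≤ 5; it is enough to label the cells with 0 ≤ a ≤ 4 and 0 ≤ b ≤ 5.
Every move lowers a or b (never raises either), so fill the grid row by row in increasing a, and left to right within a row: each cell's successors are then already labelled.
      b=0  b=1  b=2  b=3  b=4  b=5
a=0:    L    L    W    W    L    W
a=1:    L    L    W    W    L    W
a=2:    L    L    W    W    L    W
a=3:    W    W    L    L    W    W
a=4:    W    W    L    L    W    W
Cells with no legal move (terminal, hence L): (0,0), (0,1), (1,0), (1,1), (2,0), (2,1).
The remaining L cells, each justified by listing all of its moves:
(0,4): the only move is to (0,2)(W), a W ⇒ L
(1,4): the only move is to (1,2)(W), a W ⇒ L
(2,4): the only move is to (2,2)(W), a W ⇒ L
(3,2): moves to (0,2)(W), (3,0)(W); every one is W ⇒ L
(3,3): moves to (0,3)(W), (3,1)(W); every one is W ⇒ L
(4,2): moves to (1,2)(W), (0,2)(W), (4,0)(W); every one is W ⇒ L
(4,3): moves to (1,3)(W), (0,3)(W), (4,1)(W); every one is W ⇒ L
Every other cell has at least one move into one of the L cells above, so it is W.
(4,5): the move to (4,3) reaches an L cell, so W
(4,2): one of the L cells justified above, so L

(4,5): W, (4,2): L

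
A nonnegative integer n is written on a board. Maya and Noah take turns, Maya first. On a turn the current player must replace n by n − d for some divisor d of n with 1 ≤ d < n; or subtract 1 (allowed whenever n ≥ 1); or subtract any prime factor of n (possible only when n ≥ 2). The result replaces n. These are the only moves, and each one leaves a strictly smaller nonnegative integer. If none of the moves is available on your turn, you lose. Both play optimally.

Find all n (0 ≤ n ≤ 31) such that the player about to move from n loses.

Work bottom-up. With no move the player to move loses. Otherwise the position is W if at least one move leads to an L position for the opponent, and L if every move leads to a W.
n=0: no move → L
n=1: →0(L), so W
n=2: →0(L), so W
n=3: →0(L), so W
n=4: →2(W), 3(W) — all W, so L
n=5: →0(L), so W
n=6: →4(L), so W
n=7: →0(L), so W
n=8: →4(L), so W
n=9: →6(W), 8(W) — all W, so L
n=10: →9(L), so W
n=11: →0(L), so W
n=12: →9(L), so W
n=13: →0(L), so W
n=14: →7(W), 12(W), 13(W) — all W, so L
n=15: →14(L), so W
n=16: →14(L), so W
n=17: →0(L), so W
n=18: →9(L), so W
n=19: →0(L), so W
n=20: →10(W), 15(W), 16(W), 18(W), 19(W) — all W, so L
n=21: →14(L), so W
n=22: →20(L), so W
n=23: →0(L), so W
n=24: →20(L), so W
n=25: →20(L), so W
n=26: →13(W), 24(W), 25(W) — all W, so L
n=27: →26(L), so W
n=28: →14(L), so W
n=29: →0(L), so W
n=30: →20(L), so W
n=31: →0(L), so W
Reading off the rows marked L gives the requested list; there are 6 such values of n.

0, 4, 9, 14, 20, 26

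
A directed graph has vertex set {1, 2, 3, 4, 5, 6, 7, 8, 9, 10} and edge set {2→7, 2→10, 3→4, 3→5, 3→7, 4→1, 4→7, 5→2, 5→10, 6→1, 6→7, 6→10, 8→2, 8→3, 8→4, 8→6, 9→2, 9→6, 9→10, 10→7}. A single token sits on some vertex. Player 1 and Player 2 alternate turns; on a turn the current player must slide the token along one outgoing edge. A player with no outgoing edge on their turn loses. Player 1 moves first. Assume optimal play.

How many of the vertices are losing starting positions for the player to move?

Work bottom-up. With no move the player to move loses. Otherwise the position is W if at least one move leads to an L position for the opponent, and L if every move leads to a W.
Every edge goes from a vertex to one that appears earlier in the order 1, 7, 10, 6, 4, 2, 5, 9, 3, 8, so processing vertices in that order labels each vertex after all of its successors.
1: no outgoing edge → L
7: no outgoing edge → L
10: can move to 7, which is L ⇒ W
6: can move to 7, which is L ⇒ W
4: can move to 7, which is L ⇒ W
2: can move to 7, which is L ⇒ W
5: moves to 2(W), 10(W); every one is W ⇒ L
9: moves to 2(W), 6(W), 10(W); every one is W ⇒ L
3: can move to 5, which is L ⇒ W
8: moves to 3(W), 2(W), 4(W), 6(W); every one is W ⇒ L
The L vertices are 1, 5, 7, 8, 9; that is 5 in all.

5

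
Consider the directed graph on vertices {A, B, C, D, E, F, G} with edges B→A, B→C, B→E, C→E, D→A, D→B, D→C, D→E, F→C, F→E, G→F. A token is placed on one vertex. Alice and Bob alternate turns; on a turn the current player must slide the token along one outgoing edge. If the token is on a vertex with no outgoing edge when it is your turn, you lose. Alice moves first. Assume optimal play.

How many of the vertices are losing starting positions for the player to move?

Use the standard recursion: the mover loses at a terminal position; elsewhere, the mover wins exactly when some move hands the opponent an L position.
Every edge goes from a vertex to one that appears earlier in the order E, A, C, B, F, D, G, so processing vertices in that order labels each vertex after all of its successors.
E: no outgoing edge → L
A: no outgoing edge → L
C: W (go to E, an L position)
B: W (go to A, an L position)
F: W (go to E, an L position)
D: W (go to A, an L position)
G: L (sole option F(W) is W)
The L vertices are A, E, G; that is 3 in all.

3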